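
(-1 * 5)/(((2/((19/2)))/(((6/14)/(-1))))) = 285/28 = 10.18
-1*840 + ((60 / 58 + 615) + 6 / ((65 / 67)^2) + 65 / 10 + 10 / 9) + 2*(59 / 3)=-376351577 / 2205450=-170.65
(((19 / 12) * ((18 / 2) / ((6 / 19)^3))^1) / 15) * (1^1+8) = 130321 / 480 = 271.50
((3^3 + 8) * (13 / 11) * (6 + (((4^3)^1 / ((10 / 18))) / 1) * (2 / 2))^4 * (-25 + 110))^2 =43527289179538829954806642944 / 75625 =575567460225306842377608.50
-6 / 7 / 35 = -6 / 245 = -0.02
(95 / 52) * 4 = 95 / 13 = 7.31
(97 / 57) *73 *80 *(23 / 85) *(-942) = -818223712 / 323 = -2533200.35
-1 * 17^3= -4913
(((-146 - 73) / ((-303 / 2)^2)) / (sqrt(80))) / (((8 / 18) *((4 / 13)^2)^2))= -6254859 *sqrt(5) / 52229120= -0.27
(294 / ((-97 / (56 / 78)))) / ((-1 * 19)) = 2744 / 23959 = 0.11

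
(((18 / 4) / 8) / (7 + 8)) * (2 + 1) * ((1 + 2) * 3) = 81 / 80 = 1.01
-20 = -20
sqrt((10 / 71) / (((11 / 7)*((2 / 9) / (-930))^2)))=4185*sqrt(54670) / 781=1252.91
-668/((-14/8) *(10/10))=2672/7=381.71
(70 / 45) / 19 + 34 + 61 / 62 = 371767 / 10602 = 35.07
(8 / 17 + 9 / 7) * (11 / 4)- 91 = -41017 / 476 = -86.17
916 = 916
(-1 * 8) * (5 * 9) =-360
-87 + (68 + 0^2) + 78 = 59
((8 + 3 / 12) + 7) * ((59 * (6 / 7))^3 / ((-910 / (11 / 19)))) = -3720851343 / 2965235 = -1254.83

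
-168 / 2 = -84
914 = 914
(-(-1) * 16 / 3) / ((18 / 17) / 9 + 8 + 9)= 272 / 873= 0.31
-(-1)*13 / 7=13 / 7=1.86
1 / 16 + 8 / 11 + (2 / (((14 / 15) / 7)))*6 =15979 / 176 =90.79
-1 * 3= -3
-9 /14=-0.64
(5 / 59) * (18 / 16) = 45 / 472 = 0.10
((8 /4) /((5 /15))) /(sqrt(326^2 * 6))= 0.01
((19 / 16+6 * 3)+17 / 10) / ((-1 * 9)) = -557 / 240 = -2.32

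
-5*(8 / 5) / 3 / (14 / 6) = -8 / 7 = -1.14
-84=-84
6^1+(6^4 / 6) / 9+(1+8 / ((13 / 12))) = 499 / 13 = 38.38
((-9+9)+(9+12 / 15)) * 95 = 931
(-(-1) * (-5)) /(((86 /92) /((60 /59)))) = -13800 /2537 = -5.44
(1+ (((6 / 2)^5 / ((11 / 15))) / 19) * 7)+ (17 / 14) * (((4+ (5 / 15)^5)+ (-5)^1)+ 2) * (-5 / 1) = 116.98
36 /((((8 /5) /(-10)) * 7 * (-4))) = 225 /28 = 8.04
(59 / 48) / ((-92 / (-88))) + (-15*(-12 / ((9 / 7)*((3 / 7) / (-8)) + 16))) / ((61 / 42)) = 376619269 / 42056328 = 8.96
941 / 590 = 1.59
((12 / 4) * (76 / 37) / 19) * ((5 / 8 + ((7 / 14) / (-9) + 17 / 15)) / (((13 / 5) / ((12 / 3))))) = 1226 / 1443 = 0.85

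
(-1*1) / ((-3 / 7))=7 / 3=2.33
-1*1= -1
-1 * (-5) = 5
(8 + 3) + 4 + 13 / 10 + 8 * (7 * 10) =5763 / 10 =576.30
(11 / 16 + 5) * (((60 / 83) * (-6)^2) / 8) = 12285 / 664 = 18.50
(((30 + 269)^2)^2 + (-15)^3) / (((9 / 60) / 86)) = 13747160932720 / 3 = 4582386977573.33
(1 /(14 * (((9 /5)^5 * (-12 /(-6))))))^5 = 298023223876953125 /12355288554636253654488652741632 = 0.00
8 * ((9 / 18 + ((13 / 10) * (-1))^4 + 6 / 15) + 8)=117561 / 1250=94.05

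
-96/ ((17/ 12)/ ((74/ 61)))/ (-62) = 42624/ 32147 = 1.33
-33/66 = -1/2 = -0.50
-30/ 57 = -0.53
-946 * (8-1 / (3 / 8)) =-15136 / 3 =-5045.33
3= 3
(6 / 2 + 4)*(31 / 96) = 217 / 96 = 2.26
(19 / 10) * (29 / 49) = 551 / 490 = 1.12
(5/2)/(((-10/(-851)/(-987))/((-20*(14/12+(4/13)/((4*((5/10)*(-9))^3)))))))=30933479815/6318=4896087.34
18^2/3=108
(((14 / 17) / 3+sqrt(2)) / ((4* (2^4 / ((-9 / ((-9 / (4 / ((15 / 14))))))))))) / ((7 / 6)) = 7 / 510+sqrt(2) / 20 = 0.08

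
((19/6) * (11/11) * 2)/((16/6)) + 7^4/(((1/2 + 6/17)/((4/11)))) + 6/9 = 7860151/7656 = 1026.67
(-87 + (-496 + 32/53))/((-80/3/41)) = 3796641/4240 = 895.43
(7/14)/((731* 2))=1/2924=0.00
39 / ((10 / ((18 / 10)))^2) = 3159 / 2500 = 1.26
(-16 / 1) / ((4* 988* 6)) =-1 / 1482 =-0.00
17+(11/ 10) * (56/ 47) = 4303/ 235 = 18.31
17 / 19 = 0.89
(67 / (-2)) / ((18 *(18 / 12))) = -67 / 54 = -1.24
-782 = -782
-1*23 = -23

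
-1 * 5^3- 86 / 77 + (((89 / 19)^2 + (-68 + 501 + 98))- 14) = 11475295 / 27797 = 412.82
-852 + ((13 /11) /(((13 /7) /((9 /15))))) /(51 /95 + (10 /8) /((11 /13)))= -7171392 /8419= -851.81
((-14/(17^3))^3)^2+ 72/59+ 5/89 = 94264855082210000152326863/73845256457807623927788259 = 1.28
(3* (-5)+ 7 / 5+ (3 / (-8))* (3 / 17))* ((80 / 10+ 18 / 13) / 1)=-566873 / 4420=-128.25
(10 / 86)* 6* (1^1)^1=30 / 43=0.70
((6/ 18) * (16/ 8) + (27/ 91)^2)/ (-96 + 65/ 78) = -37498/ 4728451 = -0.01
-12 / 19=-0.63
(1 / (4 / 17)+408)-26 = 1545 / 4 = 386.25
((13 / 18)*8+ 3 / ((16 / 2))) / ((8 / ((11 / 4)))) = 4873 / 2304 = 2.12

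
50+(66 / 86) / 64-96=-126559 / 2752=-45.99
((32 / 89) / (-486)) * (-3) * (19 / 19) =16 / 7209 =0.00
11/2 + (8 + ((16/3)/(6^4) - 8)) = 2675/486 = 5.50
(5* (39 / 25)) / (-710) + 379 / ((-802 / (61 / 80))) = -8457469 / 22776800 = -0.37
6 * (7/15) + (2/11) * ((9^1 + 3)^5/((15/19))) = 3152026/55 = 57309.56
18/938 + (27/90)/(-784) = 0.02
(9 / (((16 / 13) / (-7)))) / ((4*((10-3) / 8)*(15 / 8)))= -39 / 5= -7.80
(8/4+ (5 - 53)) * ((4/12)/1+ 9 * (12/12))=-1288/3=-429.33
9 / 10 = 0.90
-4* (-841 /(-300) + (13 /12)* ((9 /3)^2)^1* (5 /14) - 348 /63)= -457 /150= -3.05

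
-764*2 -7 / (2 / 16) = -1584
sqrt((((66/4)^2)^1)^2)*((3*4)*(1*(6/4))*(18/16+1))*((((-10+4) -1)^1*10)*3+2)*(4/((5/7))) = -60648588/5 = -12129717.60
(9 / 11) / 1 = 9 / 11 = 0.82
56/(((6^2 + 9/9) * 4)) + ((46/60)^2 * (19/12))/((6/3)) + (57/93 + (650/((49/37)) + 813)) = 1584581499553/1213984800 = 1305.27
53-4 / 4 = 52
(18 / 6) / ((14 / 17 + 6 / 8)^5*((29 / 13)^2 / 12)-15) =-8845731827712 / 32433199083373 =-0.27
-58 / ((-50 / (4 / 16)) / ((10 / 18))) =29 / 180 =0.16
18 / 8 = 9 / 4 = 2.25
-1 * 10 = -10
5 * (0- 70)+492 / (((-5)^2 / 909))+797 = 18336.12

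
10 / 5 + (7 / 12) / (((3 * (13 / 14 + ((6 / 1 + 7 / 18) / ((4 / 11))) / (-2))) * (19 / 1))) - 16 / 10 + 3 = 2556857 / 752305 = 3.40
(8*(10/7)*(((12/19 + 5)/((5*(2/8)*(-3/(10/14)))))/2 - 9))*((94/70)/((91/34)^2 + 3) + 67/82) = -974281786760/9417892659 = -103.45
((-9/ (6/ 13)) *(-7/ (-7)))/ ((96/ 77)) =-1001/ 64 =-15.64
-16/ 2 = -8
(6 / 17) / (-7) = -6 / 119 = -0.05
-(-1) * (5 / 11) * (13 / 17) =65 / 187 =0.35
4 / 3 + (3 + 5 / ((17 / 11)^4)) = 1305388 / 250563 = 5.21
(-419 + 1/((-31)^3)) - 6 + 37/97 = -1227031805/2889727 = -424.62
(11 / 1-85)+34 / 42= -73.19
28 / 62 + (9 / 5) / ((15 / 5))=1.05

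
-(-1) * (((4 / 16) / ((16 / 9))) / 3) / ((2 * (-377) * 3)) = -1 / 48256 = -0.00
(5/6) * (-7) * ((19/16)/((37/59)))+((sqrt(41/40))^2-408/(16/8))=-3801011/17760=-214.02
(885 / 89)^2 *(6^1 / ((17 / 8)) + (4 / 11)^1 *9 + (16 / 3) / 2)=866.47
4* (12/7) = 48/7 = 6.86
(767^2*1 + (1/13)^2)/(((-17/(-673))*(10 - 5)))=4657864.72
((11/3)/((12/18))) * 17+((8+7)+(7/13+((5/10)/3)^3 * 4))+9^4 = 2341190/351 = 6670.06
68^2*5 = 23120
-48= -48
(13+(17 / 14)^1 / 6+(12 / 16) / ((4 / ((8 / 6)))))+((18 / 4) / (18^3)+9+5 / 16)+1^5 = 23.77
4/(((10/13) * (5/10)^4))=416/5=83.20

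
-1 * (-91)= 91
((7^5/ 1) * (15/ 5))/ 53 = 50421/ 53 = 951.34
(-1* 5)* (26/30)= -13/3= -4.33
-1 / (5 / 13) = -13 / 5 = -2.60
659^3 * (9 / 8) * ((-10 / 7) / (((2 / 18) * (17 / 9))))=-1043166847455 / 476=-2191526990.45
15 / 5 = 3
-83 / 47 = -1.77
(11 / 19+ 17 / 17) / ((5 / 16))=5.05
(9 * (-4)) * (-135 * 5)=24300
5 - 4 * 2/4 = 3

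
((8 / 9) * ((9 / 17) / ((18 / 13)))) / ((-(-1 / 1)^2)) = -52 / 153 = -0.34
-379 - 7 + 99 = -287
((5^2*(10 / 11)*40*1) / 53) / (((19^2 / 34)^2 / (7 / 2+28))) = 4.79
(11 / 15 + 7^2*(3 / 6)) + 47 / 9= 2741 / 90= 30.46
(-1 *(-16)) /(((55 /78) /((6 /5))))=7488 /275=27.23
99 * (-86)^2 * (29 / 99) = 214484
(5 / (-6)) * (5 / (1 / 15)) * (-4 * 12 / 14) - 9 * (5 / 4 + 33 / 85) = 474909 / 2380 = 199.54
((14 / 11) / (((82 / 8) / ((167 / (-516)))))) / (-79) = 0.00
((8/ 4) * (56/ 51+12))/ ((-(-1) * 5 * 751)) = 1336/ 191505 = 0.01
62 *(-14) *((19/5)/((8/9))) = -37107/10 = -3710.70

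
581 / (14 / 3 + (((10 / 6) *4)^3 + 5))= 15687 / 8261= 1.90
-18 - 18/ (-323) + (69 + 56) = 34579/ 323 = 107.06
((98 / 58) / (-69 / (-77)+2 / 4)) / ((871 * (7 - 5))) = 0.00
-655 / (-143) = 655 / 143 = 4.58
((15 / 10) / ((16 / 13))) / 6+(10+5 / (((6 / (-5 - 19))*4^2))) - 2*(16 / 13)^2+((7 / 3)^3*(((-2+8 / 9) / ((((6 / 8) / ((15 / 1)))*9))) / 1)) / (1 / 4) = -2827791497 / 23654592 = -119.55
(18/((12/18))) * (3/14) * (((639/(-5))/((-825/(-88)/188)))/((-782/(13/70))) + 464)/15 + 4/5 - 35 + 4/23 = 8692204819/59871875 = 145.18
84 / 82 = 42 / 41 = 1.02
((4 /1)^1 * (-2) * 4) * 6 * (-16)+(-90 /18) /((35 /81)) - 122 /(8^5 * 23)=8072871509 /2637824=3060.43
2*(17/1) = 34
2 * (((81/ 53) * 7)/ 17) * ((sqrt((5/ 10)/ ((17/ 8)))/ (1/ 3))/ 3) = 2268 * sqrt(17)/ 15317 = 0.61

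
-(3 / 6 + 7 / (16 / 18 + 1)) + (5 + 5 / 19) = 683 / 646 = 1.06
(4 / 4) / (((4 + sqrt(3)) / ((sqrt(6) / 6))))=-sqrt(2) / 26 + 2 * sqrt(6) / 39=0.07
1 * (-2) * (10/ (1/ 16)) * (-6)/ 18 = 320/ 3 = 106.67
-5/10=-1/2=-0.50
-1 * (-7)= 7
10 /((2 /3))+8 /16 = 31 /2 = 15.50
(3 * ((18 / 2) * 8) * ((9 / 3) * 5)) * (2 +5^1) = 22680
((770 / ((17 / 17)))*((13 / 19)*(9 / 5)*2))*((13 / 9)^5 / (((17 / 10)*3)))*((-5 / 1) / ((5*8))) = -1858321465 / 6357609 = -292.30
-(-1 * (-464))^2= -215296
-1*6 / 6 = -1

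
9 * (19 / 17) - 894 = -883.94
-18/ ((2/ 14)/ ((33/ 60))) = -693/ 10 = -69.30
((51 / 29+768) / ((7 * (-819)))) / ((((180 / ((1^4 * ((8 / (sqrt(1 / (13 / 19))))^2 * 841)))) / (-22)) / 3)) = 10851104 / 5985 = 1813.05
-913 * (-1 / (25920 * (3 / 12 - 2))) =-913 / 45360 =-0.02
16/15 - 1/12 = 59/60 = 0.98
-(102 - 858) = 756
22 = 22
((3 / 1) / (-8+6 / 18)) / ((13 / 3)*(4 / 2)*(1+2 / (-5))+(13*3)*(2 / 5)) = -0.02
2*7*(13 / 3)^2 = 2366 / 9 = 262.89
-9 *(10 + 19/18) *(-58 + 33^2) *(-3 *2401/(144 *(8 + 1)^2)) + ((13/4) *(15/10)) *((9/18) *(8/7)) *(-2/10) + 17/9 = 17241739363/272160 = 63351.48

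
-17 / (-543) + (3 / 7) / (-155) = 16816 / 589155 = 0.03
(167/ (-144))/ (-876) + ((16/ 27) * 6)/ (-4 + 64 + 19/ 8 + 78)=3775637/ 141659712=0.03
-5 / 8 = -0.62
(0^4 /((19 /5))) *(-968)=0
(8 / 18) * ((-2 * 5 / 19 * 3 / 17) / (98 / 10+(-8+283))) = -25 / 172482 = -0.00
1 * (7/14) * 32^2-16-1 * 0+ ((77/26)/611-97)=6338591/15886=399.00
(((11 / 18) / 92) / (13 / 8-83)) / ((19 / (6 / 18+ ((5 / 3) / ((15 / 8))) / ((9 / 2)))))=-473 / 207391023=-0.00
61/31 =1.97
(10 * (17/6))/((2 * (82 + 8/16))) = 17/99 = 0.17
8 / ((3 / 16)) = 128 / 3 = 42.67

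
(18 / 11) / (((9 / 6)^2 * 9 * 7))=8 / 693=0.01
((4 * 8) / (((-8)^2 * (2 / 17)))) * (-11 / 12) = -3.90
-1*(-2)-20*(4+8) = -238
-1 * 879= -879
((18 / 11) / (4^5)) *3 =0.00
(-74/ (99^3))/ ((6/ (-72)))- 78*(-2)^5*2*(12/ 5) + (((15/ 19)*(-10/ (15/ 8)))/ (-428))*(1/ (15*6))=39389236936466/ 3287696445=11980.80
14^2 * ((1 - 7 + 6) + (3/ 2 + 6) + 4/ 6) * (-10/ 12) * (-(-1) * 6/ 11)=-24010/ 33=-727.58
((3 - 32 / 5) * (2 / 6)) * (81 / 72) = -1.28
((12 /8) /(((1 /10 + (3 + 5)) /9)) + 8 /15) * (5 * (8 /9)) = 88 /9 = 9.78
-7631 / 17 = -448.88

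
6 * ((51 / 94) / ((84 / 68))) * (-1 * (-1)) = 867 / 329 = 2.64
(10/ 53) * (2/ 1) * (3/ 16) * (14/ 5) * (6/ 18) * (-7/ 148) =-49/ 15688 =-0.00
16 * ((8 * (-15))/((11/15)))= -28800/11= -2618.18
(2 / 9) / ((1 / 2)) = 4 / 9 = 0.44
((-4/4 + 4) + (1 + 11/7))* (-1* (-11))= 61.29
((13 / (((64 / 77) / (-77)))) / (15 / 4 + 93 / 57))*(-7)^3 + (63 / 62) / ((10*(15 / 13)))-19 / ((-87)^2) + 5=76764.07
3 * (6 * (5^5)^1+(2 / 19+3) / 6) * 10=10687795 / 19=562515.53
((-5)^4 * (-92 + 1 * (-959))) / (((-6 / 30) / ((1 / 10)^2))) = 131375 / 4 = 32843.75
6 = 6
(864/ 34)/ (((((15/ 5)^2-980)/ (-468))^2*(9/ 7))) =73592064/ 16028297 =4.59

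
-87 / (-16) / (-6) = -29 / 32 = -0.91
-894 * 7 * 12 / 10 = -37548 / 5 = -7509.60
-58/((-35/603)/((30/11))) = 209844/77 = 2725.25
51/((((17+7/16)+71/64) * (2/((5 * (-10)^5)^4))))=102000000000000000000000000/1187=85930918281381634372367.31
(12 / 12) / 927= 0.00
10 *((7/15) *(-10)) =-140/3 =-46.67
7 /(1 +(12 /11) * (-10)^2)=11 /173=0.06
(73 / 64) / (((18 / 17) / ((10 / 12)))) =6205 / 6912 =0.90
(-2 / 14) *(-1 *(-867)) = -867 / 7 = -123.86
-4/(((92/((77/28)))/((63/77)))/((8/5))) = -18/115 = -0.16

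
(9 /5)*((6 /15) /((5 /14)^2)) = 5.64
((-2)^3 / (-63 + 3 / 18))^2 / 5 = 2304 / 710645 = 0.00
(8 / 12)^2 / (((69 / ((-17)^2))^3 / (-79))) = -7627471804 / 2956581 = -2579.83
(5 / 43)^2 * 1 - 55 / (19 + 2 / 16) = -2.86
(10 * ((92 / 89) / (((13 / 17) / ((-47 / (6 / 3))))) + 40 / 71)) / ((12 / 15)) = -32040675 / 82147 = -390.04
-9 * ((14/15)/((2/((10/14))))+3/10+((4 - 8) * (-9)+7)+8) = -4647/10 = -464.70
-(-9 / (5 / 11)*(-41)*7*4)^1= -113652 / 5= -22730.40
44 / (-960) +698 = 167509 / 240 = 697.95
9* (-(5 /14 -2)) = 207 /14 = 14.79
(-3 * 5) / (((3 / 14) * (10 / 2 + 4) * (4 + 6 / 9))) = -5 / 3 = -1.67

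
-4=-4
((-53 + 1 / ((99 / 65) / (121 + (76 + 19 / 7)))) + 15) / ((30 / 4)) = 43024 / 3465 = 12.42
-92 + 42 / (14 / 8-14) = -668 / 7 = -95.43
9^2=81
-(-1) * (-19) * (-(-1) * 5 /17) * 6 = -570 /17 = -33.53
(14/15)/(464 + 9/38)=532/264615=0.00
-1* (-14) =14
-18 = -18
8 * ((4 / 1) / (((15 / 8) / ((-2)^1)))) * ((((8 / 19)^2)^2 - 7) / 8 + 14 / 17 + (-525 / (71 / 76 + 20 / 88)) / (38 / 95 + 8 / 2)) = 22640036674112 / 6453626241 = 3508.11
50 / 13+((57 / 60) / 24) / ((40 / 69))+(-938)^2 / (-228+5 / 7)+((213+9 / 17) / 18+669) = -3186.32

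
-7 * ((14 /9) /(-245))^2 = -4 /14175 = -0.00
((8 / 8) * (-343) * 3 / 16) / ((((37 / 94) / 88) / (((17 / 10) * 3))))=-27131643 / 370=-73328.76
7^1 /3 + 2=13 /3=4.33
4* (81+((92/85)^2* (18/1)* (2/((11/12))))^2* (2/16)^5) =2048105335212/6316275625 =324.26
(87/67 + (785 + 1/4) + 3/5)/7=112.45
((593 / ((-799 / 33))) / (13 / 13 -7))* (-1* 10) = -32615 / 799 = -40.82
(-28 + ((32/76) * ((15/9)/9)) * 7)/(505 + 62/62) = -7042/129789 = -0.05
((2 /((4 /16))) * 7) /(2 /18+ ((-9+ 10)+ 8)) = 252 /41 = 6.15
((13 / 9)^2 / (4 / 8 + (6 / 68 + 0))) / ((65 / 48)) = 1768 / 675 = 2.62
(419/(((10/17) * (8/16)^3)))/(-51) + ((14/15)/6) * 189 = -247/3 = -82.33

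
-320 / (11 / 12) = -3840 / 11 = -349.09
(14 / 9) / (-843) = -14 / 7587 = -0.00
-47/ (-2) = 23.50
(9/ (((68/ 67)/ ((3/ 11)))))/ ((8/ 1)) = 1809/ 5984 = 0.30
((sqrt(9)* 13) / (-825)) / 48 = -13 / 13200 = -0.00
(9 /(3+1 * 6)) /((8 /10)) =5 /4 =1.25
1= 1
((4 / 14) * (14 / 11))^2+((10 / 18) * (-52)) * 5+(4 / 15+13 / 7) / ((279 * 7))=-3580772477 / 24812865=-144.31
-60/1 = -60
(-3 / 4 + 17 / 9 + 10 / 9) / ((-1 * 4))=-9 / 16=-0.56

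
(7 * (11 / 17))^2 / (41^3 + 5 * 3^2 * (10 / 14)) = 0.00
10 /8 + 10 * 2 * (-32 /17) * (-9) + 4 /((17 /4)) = 23189 /68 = 341.01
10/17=0.59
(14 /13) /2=7 /13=0.54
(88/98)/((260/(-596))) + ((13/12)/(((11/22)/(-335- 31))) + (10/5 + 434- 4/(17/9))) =-19555877/54145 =-361.18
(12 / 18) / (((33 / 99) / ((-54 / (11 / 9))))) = -972 / 11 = -88.36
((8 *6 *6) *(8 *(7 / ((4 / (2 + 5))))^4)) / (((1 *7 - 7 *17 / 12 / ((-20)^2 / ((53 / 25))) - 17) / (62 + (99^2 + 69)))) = -61836483814560000 / 1206307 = -51260983990.44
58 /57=1.02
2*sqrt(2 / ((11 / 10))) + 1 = 1 + 4*sqrt(55) / 11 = 3.70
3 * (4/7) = 12/7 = 1.71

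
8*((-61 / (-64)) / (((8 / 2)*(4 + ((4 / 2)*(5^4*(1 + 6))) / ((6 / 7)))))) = 183 / 980384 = 0.00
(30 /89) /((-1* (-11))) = 30 /979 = 0.03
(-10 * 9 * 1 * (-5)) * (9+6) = 6750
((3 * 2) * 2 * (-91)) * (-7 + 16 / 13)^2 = -472500 / 13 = -36346.15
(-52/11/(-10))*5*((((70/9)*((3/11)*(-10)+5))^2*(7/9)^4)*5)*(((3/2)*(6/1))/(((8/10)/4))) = 4779490625000/78594219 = 60812.24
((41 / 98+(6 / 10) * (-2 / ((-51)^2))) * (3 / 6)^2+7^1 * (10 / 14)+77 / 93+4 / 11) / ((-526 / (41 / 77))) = -149583242119 / 23469617796240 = -0.01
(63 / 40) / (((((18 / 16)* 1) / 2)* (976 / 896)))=784 / 305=2.57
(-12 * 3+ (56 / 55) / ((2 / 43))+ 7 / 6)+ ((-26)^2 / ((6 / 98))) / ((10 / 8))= 2910641 / 330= 8820.12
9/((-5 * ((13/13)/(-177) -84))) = 1593/74345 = 0.02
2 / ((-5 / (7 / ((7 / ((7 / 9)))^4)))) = -14 / 32805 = -0.00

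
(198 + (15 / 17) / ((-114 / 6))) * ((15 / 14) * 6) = 2877255 / 2261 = 1272.56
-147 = -147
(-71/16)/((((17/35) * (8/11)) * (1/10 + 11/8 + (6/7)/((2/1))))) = -956725/144976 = -6.60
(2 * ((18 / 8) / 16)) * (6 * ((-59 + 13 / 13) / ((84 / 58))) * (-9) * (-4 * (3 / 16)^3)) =-1839267 / 114688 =-16.04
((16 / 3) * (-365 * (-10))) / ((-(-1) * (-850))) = -1168 / 51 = -22.90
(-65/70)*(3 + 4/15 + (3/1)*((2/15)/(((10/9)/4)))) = -4589/1050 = -4.37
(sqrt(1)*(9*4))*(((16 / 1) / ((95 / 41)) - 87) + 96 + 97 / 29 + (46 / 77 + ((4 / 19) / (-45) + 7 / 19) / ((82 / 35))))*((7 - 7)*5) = 0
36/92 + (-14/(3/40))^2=7212881/207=34844.84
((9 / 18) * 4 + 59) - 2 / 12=365 / 6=60.83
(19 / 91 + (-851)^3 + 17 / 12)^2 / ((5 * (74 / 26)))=452921185045992599802889 / 16969680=26690025094521087.01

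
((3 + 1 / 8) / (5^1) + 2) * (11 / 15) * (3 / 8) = 231 / 320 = 0.72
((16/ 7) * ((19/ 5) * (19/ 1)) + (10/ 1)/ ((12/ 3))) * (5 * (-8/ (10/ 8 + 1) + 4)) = 2606/ 7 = 372.29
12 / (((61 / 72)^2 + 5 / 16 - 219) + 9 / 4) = -62208 / 1118291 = -0.06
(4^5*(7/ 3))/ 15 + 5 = 7393/ 45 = 164.29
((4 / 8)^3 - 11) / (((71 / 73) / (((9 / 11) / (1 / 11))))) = -57159 / 568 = -100.63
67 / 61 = 1.10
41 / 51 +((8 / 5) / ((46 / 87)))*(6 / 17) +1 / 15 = 758 / 391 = 1.94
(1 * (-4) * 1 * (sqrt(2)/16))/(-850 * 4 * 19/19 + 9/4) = sqrt(2)/13591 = 0.00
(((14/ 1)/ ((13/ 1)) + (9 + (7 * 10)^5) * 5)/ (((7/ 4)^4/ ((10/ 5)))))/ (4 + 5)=55933696306688/ 280917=199111112.20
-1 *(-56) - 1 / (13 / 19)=709 / 13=54.54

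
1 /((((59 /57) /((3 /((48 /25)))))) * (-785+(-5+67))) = -475 /227504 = -0.00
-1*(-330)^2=-108900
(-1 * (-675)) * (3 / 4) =2025 / 4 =506.25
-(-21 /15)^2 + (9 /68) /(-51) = -56719 /28900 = -1.96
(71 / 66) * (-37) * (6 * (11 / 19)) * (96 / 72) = -10508 / 57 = -184.35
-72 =-72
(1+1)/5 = 2/5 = 0.40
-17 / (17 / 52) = -52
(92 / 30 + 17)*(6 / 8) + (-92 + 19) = -1159 / 20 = -57.95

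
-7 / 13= -0.54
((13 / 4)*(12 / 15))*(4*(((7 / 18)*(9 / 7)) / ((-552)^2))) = 13 / 761760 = 0.00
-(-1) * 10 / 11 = 10 / 11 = 0.91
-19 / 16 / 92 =-19 / 1472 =-0.01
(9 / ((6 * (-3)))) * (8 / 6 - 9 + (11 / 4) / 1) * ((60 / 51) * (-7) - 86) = -15753 / 68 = -231.66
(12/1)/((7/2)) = 24/7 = 3.43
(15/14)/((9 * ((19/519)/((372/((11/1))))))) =160890/1463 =109.97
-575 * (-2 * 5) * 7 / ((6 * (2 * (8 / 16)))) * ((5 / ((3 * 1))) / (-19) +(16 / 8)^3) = 9076375 / 171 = 53078.22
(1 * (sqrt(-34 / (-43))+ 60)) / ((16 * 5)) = 0.76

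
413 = 413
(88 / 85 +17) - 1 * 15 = 258 / 85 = 3.04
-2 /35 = -0.06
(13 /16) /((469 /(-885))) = -11505 /7504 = -1.53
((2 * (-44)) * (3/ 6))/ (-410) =0.11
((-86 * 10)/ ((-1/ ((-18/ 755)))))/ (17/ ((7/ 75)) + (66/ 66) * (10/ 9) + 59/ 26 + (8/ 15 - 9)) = -25356240/ 218964043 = -0.12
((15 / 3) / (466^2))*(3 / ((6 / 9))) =45 / 434312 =0.00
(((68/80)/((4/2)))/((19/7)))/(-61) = -119/46360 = -0.00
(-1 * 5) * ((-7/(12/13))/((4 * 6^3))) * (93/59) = 14105/203904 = 0.07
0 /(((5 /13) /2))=0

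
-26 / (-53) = 26 / 53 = 0.49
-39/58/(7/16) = -312/203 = -1.54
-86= -86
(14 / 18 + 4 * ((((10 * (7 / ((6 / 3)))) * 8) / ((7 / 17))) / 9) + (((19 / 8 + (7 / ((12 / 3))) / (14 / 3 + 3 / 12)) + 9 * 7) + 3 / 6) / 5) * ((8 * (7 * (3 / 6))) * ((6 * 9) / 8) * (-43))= -6065513307 / 2360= -2570132.76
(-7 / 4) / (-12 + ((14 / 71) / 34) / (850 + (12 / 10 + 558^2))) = 3297382781 / 22610624749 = 0.15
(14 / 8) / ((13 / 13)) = 7 / 4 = 1.75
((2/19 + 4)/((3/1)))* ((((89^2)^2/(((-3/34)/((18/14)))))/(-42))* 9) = 268086610.85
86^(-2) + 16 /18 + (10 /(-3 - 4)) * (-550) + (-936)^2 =876882.60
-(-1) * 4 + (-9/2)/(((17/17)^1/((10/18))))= 3/2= 1.50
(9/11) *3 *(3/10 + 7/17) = 297/170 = 1.75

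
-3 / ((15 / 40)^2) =-64 / 3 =-21.33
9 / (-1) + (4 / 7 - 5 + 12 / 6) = -80 / 7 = -11.43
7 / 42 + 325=1951 / 6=325.17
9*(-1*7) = -63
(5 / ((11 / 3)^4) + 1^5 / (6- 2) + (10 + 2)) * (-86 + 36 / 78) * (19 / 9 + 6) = -14591974526 / 1712997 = -8518.39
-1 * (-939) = 939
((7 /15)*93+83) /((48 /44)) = 1738 /15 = 115.87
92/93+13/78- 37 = -35.84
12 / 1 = 12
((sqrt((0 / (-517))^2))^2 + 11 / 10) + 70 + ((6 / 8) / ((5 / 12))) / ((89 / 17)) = 12717 / 178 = 71.44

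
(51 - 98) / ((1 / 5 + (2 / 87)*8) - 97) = 20445 / 42028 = 0.49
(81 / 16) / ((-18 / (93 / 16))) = -837 / 512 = -1.63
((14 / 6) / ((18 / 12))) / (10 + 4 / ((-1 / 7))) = -0.09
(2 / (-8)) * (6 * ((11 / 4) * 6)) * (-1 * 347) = 34353 / 4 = 8588.25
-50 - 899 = -949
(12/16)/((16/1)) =0.05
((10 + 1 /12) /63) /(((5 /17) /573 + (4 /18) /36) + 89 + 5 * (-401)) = -1178661 /14109750298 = -0.00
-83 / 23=-3.61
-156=-156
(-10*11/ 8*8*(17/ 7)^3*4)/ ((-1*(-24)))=-270215/ 1029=-262.60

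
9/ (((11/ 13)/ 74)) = 8658/ 11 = 787.09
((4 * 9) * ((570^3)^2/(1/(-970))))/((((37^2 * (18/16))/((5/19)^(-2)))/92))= -1414248957251551180800000/1369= -1033052561907634171512.05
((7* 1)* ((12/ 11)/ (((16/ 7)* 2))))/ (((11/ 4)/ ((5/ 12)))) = 245/ 968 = 0.25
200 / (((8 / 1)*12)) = 2.08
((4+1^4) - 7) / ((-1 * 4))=1 / 2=0.50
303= 303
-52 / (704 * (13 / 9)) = -9 / 176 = -0.05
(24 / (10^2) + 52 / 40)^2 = 5929 / 2500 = 2.37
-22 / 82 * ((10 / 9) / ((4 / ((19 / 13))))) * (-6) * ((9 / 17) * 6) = 18810 / 9061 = 2.08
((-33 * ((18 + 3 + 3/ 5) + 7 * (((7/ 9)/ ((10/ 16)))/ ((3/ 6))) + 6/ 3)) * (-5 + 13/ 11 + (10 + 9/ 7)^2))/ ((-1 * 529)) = 122930678/ 388815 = 316.17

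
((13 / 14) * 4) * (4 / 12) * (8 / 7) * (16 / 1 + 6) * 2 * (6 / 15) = 18304 / 735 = 24.90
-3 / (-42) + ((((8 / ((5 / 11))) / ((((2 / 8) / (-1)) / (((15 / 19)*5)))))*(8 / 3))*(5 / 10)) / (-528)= 617 / 798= 0.77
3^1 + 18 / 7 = 39 / 7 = 5.57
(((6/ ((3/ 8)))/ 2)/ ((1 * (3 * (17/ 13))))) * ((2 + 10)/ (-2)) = -208/ 17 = -12.24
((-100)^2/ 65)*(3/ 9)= 2000/ 39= 51.28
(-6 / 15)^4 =16 / 625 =0.03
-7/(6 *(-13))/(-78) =-7/6084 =-0.00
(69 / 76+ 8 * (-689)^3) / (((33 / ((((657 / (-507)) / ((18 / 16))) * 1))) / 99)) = 29034483228518 / 3211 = 9042193468.86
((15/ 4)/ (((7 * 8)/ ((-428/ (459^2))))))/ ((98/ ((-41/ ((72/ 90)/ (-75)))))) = -2741875/ 513874368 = -0.01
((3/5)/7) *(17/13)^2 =0.15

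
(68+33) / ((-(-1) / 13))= 1313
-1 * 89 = -89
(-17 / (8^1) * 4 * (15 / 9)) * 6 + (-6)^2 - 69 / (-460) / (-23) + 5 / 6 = -66479 / 1380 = -48.17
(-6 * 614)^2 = 13571856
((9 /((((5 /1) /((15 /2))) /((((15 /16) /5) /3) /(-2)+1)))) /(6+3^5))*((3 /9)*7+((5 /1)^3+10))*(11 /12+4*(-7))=-1037725 /5312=-195.35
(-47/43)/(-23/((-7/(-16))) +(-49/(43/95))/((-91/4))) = 4277/187092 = 0.02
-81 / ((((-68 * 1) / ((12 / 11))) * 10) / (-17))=-243 / 110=-2.21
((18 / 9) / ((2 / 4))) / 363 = 4 / 363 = 0.01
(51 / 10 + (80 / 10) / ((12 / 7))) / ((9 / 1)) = 293 / 270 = 1.09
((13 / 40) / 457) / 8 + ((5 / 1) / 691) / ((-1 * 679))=5368257 / 68614199360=0.00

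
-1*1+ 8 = 7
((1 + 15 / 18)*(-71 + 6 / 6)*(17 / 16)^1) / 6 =-6545 / 288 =-22.73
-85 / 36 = -2.36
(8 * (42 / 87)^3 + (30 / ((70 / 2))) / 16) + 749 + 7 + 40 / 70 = 147802233 / 195112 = 757.53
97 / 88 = 1.10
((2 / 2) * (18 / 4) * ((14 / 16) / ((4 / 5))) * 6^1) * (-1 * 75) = -70875 / 32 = -2214.84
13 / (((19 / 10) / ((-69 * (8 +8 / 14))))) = -538200 / 133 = -4046.62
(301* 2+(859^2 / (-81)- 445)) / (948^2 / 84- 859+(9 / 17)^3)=-1133596142 / 1245955365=-0.91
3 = 3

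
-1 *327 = -327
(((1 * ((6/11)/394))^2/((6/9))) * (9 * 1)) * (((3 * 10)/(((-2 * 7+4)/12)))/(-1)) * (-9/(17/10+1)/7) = -14580/32871223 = -0.00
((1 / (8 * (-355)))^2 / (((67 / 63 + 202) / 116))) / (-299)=-0.00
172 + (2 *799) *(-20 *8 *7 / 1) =-1789588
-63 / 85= -0.74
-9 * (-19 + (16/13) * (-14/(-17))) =35775/221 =161.88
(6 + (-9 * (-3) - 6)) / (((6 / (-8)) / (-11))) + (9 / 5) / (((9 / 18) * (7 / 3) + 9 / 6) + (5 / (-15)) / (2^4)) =251892 / 635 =396.68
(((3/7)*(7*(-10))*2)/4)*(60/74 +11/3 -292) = 159575/37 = 4312.84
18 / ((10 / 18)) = 162 / 5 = 32.40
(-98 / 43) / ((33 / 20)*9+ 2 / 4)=-1960 / 13201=-0.15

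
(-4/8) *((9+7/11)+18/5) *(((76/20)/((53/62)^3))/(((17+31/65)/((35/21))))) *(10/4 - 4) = 669612307/116272937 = 5.76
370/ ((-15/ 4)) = -296/ 3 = -98.67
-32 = -32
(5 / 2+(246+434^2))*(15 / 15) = 377209 / 2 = 188604.50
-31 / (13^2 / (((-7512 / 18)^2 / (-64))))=3037039 / 6084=499.18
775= 775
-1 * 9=-9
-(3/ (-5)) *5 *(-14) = -42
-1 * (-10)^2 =-100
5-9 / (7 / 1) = 26 / 7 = 3.71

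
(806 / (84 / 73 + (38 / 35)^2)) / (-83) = -2772175 / 664996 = -4.17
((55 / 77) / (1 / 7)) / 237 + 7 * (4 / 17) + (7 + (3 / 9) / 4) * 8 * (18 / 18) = 58.33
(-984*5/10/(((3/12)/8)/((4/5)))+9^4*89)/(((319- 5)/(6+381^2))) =414694068723/1570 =264136349.51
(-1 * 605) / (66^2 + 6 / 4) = -242 / 1743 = -0.14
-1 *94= -94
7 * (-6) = -42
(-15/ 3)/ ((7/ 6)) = -30/ 7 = -4.29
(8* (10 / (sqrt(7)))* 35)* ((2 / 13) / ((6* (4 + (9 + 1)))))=1.94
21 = 21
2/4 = 1/2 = 0.50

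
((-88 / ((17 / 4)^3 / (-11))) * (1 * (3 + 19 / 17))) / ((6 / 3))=2168320 / 83521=25.96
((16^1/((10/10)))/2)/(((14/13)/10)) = 520/7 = 74.29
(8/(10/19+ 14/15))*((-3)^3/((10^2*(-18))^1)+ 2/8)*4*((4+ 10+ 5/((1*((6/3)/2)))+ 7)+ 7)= 99693/520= 191.72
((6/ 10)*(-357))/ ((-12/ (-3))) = -1071/ 20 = -53.55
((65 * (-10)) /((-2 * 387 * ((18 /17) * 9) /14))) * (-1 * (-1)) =38675 /31347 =1.23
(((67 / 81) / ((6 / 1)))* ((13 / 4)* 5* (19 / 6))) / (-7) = -82745 / 81648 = -1.01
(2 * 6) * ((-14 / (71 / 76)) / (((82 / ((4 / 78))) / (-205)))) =23.06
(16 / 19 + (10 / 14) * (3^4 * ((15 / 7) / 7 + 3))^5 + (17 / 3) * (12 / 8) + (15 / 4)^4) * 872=1031312391004459812245466065 / 1202214659744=857843799063361.80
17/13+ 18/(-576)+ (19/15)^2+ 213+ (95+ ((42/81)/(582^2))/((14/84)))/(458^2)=89732113249107971/415654791645600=215.88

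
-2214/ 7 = -316.29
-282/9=-94/3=-31.33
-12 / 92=-3 / 23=-0.13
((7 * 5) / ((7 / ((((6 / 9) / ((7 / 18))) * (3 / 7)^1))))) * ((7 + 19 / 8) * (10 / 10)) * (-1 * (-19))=64125 / 98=654.34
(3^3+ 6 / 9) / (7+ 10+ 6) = 83 / 69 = 1.20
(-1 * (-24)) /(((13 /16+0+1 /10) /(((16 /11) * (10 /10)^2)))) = 30720 /803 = 38.26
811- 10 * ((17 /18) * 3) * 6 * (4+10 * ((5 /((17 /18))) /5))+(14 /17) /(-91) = -1669.01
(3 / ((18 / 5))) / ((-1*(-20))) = 1 / 24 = 0.04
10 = 10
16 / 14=8 / 7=1.14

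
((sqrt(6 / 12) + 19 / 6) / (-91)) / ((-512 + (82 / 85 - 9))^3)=0.00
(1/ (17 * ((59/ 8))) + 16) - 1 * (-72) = 88272/ 1003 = 88.01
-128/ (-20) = 32/ 5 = 6.40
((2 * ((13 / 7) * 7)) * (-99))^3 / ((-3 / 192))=1091454414336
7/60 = 0.12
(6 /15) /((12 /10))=1 /3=0.33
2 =2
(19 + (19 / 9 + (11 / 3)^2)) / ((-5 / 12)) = -1244 / 15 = -82.93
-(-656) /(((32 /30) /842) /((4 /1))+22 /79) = 20454285 /8693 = 2352.96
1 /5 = 0.20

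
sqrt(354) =18.81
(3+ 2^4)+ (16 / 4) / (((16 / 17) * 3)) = 245 / 12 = 20.42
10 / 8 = 5 / 4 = 1.25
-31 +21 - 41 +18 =-33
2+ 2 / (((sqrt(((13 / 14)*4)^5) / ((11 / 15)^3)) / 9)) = 65219*sqrt(182) / 3295500+ 2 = 2.27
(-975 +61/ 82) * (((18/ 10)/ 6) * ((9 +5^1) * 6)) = -5033007/ 205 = -24551.25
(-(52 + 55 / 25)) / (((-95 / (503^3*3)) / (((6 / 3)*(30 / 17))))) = 1241582969412 / 1615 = 768782024.40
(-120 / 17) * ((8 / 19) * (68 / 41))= -3840 / 779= -4.93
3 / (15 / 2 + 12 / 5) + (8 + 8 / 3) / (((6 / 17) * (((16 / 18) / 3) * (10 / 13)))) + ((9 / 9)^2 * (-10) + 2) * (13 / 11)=20369 / 165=123.45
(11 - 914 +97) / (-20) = 403 / 10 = 40.30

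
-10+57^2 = 3239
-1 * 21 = -21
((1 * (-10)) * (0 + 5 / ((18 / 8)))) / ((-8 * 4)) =25 / 36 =0.69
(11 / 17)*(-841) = -9251 / 17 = -544.18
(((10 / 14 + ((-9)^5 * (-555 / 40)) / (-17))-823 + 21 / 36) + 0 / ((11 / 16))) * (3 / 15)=-139990001 / 14280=-9803.22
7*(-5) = -35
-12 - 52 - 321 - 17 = -402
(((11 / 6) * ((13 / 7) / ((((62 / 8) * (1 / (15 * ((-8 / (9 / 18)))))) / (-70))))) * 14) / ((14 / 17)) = 3889600 / 31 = 125470.97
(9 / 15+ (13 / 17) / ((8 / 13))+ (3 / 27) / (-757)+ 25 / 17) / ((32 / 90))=9.32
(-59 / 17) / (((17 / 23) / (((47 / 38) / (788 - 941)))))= 0.04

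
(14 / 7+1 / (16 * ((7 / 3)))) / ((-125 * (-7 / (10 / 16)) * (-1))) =-227 / 156800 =-0.00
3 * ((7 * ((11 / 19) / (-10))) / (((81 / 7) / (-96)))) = 8624 / 855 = 10.09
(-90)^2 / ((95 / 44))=71280 / 19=3751.58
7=7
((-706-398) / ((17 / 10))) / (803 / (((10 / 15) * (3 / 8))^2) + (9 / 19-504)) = -41952 / 797453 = -0.05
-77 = -77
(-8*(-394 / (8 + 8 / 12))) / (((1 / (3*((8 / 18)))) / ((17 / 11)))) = 749.43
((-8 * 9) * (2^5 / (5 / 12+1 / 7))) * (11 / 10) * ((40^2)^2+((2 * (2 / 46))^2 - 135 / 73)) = -105230742638224896 / 9074995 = -11595680508.72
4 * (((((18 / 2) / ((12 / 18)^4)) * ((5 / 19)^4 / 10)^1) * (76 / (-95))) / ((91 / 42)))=-54675 / 1694173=-0.03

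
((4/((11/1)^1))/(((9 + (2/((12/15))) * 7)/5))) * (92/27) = 3680/15741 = 0.23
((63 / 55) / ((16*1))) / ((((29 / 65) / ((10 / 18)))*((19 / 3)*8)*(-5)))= -273 / 775808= -0.00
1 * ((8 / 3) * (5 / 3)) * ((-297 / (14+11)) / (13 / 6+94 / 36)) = -2376 / 215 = -11.05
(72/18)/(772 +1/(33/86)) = 66/12781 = 0.01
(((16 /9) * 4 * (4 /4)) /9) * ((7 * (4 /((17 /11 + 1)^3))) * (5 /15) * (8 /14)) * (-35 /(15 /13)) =-276848 /35721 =-7.75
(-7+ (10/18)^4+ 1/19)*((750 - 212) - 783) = 209273365/124659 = 1678.77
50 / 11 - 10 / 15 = 128 / 33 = 3.88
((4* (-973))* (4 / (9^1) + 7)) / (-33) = 260764 / 297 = 877.99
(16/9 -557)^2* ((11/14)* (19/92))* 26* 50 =1696087861325/26082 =65029056.87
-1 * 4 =-4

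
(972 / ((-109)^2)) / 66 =0.00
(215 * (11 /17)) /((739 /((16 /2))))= 18920 /12563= 1.51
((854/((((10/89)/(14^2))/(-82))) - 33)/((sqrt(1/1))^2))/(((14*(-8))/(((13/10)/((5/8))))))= 7940196953/3500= 2268627.70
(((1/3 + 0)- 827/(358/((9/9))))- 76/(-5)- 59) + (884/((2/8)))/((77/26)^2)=11378631611/31838730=357.38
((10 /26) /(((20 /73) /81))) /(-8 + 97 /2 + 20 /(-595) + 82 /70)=3518235 /1288274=2.73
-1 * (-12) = 12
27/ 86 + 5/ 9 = 673/ 774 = 0.87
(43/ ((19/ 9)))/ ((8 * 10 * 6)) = 129/ 3040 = 0.04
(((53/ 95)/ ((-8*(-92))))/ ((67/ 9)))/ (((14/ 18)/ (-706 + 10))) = -373491/ 4099060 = -0.09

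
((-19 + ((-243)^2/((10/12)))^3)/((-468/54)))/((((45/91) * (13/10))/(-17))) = 1085584750638066.72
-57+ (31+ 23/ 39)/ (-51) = -114605/ 1989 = -57.62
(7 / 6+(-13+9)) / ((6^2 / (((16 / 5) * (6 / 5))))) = -68 / 225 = -0.30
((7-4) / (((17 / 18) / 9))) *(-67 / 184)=-16281 / 1564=-10.41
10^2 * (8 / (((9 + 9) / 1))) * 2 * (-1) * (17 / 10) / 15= -10.07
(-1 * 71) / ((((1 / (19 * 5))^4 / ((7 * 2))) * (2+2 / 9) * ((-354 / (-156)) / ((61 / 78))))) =-1481603158875 / 118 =-12555958973.52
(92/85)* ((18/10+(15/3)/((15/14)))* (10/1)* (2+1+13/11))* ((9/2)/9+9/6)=1642016/2805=585.39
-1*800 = -800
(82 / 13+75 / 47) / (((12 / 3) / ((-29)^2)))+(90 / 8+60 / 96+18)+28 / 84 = 24810109 / 14664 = 1691.91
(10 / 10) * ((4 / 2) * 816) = 1632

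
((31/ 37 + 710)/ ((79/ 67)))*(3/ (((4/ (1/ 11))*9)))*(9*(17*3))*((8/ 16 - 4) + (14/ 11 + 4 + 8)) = 20486.74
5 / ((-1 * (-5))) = 1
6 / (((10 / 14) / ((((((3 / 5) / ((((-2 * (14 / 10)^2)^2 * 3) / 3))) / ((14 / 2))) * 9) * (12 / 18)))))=675 / 2401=0.28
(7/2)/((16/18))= 63/16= 3.94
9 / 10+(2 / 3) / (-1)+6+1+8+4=577 / 30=19.23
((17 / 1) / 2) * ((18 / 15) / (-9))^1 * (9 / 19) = -51 / 95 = -0.54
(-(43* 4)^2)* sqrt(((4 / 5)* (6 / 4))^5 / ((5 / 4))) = -2130048* sqrt(6) / 125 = -41740.25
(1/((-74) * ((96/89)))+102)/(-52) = -724519/369408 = -1.96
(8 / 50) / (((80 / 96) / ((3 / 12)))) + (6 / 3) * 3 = 756 / 125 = 6.05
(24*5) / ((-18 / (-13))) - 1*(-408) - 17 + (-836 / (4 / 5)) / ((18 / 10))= -926 / 9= -102.89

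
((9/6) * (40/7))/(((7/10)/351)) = 4297.96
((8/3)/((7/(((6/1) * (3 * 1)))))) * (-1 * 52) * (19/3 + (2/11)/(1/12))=-233792/77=-3036.26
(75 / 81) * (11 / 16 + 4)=625 / 144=4.34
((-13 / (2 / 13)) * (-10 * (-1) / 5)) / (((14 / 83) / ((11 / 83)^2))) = -20449 / 1162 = -17.60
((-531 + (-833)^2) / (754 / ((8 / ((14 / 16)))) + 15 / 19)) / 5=421561664 / 253105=1665.56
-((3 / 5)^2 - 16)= 391 / 25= 15.64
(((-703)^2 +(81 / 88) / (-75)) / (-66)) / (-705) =1087259773 / 102366000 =10.62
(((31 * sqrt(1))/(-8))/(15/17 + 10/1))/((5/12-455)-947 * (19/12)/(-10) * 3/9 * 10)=-4743/602360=-0.01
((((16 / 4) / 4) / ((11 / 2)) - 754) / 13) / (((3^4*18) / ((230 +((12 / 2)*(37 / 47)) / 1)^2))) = -168196343168 / 76760541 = -2191.18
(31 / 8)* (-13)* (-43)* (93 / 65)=123969 / 40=3099.22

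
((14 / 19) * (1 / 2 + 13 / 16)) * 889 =130683 / 152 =859.76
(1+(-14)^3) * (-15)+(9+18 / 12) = 82311 / 2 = 41155.50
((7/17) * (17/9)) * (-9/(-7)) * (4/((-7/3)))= -12/7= -1.71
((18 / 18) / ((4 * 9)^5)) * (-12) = -0.00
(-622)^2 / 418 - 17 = 189889 / 209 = 908.56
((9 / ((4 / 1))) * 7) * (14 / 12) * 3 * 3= 165.38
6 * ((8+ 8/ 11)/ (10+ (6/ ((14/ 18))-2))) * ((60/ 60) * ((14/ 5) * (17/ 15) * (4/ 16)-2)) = -60816/ 15125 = -4.02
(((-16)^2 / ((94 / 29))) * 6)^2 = 496041984 / 2209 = 224555.00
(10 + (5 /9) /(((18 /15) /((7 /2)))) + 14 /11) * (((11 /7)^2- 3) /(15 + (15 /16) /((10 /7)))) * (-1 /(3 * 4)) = 796484 /21873159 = 0.04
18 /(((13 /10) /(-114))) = -20520 /13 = -1578.46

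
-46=-46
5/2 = 2.50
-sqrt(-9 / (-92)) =-3* sqrt(23) / 46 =-0.31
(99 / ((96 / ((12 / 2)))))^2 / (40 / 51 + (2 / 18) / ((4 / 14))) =1499553 / 45952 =32.63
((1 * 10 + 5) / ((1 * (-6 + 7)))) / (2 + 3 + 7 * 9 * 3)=15 / 194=0.08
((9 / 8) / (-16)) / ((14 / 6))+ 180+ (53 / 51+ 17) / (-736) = 8222783 / 45696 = 179.95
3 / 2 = 1.50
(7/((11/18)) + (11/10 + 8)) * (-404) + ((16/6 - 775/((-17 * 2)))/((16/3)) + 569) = -231289453/29920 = -7730.26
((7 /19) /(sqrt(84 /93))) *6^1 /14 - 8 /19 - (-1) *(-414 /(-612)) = 3 *sqrt(217) /266 + 165 /646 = 0.42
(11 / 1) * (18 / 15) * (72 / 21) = 1584 / 35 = 45.26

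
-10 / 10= -1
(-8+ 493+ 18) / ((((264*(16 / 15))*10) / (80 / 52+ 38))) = 129271 / 18304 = 7.06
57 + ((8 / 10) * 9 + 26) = 451 / 5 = 90.20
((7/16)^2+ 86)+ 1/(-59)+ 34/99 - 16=105445121/1495296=70.52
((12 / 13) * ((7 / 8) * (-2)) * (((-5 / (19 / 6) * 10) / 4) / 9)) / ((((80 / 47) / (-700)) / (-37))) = 10651375 / 988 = 10780.74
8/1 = 8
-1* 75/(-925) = 3/37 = 0.08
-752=-752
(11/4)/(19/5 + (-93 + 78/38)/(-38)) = 19855/44716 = 0.44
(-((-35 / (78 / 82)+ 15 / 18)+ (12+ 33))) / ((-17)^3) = 235 / 127738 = 0.00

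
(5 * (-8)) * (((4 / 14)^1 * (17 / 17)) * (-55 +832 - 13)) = -61120 / 7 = -8731.43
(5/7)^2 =0.51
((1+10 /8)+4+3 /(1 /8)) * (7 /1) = 847 /4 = 211.75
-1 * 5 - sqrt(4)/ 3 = -17/ 3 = -5.67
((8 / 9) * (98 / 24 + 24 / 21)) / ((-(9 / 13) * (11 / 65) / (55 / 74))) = -1854775 / 62937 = -29.47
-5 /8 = -0.62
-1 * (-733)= 733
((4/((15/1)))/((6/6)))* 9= 12/5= 2.40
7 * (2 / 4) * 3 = 21 / 2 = 10.50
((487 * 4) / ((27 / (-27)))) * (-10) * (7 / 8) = 17045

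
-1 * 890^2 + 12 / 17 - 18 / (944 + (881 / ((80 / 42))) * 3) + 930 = -1254375984154 / 1585471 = -791169.30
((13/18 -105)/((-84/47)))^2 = 7782591961/2286144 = 3404.24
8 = 8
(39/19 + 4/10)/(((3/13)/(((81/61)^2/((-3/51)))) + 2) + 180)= 112615191/8356370335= 0.01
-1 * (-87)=87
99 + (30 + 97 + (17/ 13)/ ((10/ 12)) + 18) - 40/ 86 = 685066/ 2795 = 245.10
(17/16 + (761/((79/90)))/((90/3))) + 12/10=196939/6320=31.16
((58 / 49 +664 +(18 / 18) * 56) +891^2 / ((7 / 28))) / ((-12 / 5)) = -389090035 / 294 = -1323435.49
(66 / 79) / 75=22 / 1975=0.01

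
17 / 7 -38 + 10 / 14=-34.86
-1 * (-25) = 25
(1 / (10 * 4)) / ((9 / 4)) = 1 / 90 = 0.01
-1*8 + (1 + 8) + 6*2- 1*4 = 9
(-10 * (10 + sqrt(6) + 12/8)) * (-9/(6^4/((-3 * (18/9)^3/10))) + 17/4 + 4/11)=-17572/33 - 1528 * sqrt(6)/33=-645.90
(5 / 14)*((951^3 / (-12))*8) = -1433475585 / 7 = -204782226.43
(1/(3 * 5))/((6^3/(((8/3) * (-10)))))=-2/243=-0.01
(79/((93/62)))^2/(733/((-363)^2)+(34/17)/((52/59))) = 120290456/98651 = 1219.35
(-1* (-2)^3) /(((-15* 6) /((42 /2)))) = -28 /15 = -1.87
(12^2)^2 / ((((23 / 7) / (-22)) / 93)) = -296980992 / 23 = -12912217.04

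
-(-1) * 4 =4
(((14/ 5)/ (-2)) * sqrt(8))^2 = 392/ 25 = 15.68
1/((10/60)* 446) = 3/223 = 0.01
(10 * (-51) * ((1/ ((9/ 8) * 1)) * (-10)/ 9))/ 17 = 800/ 27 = 29.63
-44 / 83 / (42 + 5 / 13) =-572 / 45733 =-0.01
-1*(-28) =28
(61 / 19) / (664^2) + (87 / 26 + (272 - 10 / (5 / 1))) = 29767755577 / 108901312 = 273.35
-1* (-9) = 9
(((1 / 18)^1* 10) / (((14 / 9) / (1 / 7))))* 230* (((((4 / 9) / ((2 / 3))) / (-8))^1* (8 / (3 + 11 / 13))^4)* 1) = -42041792 / 2296875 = -18.30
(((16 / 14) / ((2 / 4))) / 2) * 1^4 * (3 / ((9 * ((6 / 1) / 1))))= 4 / 63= 0.06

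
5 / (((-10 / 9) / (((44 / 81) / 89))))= -0.03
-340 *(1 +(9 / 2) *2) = -3400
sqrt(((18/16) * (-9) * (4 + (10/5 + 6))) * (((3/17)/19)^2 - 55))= 9 * sqrt(8607129)/323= 81.75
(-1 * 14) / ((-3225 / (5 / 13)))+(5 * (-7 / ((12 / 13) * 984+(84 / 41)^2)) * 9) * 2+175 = 1619207181473 / 9289171320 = 174.31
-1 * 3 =-3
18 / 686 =9 / 343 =0.03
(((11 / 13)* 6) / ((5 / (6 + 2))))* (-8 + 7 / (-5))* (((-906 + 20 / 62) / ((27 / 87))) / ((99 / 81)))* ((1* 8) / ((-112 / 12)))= -11021065344 / 70525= -156271.75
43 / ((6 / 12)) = 86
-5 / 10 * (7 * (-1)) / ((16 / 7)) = 49 / 32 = 1.53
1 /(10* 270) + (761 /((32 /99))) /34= 50854097 /734400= 69.25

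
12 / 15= 4 / 5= 0.80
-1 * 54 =-54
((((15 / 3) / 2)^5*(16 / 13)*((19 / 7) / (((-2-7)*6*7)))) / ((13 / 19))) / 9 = -1128125 / 8049132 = -0.14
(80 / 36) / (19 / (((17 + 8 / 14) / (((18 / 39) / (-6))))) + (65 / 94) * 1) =3.65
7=7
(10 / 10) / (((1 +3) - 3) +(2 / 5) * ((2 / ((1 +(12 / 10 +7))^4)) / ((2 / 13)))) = 2238728 / 2240353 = 1.00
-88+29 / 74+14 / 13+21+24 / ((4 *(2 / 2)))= -57269 / 962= -59.53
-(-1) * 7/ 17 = 7/ 17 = 0.41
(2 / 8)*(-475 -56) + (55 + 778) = 2801 / 4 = 700.25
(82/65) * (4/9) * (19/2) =5.33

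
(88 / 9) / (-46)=-44 / 207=-0.21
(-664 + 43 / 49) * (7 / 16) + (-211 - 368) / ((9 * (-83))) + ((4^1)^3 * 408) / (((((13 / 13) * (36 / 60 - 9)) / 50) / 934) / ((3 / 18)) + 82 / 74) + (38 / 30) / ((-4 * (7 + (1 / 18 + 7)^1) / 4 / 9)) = 491293731187858267 / 21088003841520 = 23297.31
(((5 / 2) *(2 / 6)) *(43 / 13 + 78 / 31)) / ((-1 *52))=-11735 / 125736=-0.09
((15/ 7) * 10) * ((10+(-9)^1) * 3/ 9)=50/ 7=7.14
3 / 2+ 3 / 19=63 / 38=1.66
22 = 22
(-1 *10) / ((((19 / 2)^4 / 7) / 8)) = -8960 / 130321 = -0.07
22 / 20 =11 / 10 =1.10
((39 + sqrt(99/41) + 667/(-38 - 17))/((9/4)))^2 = 159.62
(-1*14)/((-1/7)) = 98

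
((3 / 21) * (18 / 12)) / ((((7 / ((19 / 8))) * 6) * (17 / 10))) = 95 / 13328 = 0.01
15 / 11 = 1.36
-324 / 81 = -4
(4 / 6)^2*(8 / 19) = 0.19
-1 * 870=-870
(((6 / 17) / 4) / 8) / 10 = 3 / 2720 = 0.00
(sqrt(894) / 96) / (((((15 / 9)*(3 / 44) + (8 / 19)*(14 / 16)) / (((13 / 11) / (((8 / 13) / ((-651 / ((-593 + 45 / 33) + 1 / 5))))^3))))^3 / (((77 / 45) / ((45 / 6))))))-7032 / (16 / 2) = -879 + 915663828497166494530110952295122578125*sqrt(894) / 139539663168450070848274442565250449408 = -682.80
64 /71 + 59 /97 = 10397 /6887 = 1.51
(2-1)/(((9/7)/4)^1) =28/9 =3.11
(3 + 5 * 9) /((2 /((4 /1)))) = 96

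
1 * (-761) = -761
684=684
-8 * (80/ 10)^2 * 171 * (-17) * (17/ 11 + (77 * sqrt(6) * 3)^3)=25302528/ 11 + 110078418852864 * sqrt(6)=269635960182110.60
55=55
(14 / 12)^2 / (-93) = -49 / 3348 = -0.01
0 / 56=0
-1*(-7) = 7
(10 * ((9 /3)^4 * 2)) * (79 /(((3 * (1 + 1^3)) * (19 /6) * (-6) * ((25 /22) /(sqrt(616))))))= -187704 * sqrt(154) /95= -24519.43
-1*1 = -1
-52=-52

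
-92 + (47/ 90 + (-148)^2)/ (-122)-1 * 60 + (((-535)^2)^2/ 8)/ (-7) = -224883491430763/ 153720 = -1462942306.99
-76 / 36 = -19 / 9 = -2.11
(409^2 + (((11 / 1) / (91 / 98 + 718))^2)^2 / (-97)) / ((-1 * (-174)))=11373725081386272209 / 11830561535148750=961.39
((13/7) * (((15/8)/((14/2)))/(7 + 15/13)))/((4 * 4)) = 2535/664832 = 0.00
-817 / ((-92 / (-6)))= -2451 / 46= -53.28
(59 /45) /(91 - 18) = 59 /3285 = 0.02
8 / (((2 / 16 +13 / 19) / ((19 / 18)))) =11552 / 1107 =10.44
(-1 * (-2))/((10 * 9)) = 0.02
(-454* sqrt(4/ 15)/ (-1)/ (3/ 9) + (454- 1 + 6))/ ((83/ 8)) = 3672/ 83 + 7264* sqrt(15)/ 415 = 112.03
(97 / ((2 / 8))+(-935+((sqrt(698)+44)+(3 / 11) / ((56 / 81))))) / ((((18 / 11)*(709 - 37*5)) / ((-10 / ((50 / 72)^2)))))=557289 / 45850 - 396*sqrt(698) / 16375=11.52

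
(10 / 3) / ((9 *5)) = 2 / 27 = 0.07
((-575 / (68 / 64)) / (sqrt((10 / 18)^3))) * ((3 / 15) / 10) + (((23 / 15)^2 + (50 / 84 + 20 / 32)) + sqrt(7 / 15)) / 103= -4968 * sqrt(5) / 425 + sqrt(105) / 1545 + 44999 / 1297800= -26.10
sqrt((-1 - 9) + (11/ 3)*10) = 4*sqrt(15)/ 3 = 5.16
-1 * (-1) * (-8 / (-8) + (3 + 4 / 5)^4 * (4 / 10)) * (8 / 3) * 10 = 4220272 / 1875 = 2250.81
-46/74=-23/37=-0.62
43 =43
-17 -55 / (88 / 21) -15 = -361 / 8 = -45.12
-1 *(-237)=237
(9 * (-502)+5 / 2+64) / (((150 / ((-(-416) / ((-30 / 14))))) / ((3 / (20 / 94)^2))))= 3579344314 / 9375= 381796.73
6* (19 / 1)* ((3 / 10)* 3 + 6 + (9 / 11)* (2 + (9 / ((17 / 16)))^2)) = 7665.54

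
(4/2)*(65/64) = 65/32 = 2.03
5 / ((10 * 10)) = 1 / 20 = 0.05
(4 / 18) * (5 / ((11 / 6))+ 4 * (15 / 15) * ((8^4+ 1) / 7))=360956 / 693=520.86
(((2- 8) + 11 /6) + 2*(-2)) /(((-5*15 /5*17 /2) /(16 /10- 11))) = -0.60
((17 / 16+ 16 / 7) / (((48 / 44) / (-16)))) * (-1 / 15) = 275 / 84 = 3.27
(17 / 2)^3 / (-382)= -4913 / 3056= -1.61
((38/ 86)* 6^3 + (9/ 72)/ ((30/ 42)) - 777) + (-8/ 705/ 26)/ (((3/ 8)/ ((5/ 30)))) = -681.38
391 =391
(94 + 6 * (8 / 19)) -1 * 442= -6564 / 19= -345.47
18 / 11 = 1.64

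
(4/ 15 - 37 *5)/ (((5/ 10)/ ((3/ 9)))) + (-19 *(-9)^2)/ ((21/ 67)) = -1585489/ 315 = -5033.30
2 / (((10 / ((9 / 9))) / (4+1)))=1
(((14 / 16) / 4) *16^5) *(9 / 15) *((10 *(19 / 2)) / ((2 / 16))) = 104595456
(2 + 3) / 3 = 5 / 3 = 1.67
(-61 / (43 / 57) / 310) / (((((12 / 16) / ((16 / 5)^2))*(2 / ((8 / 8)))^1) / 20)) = -1186816 / 33325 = -35.61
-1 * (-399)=399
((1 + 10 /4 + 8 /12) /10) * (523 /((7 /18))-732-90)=1525 /7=217.86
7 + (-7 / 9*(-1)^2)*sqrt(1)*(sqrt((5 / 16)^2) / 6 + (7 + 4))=-1379 / 864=-1.60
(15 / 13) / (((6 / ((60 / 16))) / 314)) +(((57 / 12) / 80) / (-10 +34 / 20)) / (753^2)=4433216567153 / 19577686752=226.44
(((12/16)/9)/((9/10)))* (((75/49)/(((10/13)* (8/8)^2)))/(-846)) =-325/1492344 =-0.00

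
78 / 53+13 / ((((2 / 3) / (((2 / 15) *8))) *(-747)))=285818 / 197955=1.44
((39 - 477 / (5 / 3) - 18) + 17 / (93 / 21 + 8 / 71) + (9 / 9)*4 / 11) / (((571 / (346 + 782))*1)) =-36559345176 / 70881085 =-515.78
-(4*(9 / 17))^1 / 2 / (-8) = 9 / 68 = 0.13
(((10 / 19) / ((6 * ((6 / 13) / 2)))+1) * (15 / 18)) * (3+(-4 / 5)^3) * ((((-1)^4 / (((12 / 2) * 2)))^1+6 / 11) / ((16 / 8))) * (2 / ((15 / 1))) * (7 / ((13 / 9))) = 0.58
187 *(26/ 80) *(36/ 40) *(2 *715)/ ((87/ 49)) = 51102051/ 1160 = 44053.49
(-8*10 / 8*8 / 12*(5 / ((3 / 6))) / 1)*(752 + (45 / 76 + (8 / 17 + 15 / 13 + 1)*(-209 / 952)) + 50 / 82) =-1027932215550 / 20486921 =-50175.05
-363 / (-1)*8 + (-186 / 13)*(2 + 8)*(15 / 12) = 35427 / 13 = 2725.15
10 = 10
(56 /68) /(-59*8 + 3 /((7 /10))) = -0.00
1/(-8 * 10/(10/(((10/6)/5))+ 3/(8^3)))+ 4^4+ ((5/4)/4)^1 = 10483197/40960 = 255.94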